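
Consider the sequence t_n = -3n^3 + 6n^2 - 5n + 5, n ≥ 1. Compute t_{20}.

t_{20} = -3·20^3 + 6·20^2 - 5·20 + 5 = -21695.

-21695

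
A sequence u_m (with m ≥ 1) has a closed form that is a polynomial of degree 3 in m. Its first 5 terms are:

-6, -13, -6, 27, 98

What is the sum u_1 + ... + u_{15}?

1st diffs: -7, 7, 33, 71.
2nd diffs: 14, 26, 38.
3rd diffs: 12, 12 (constant).
Newton forward-difference form: u_m = -6 + (-7)·C(m-1,1) + 14·C(m-1,2) + 12·C(m-1,3).
Continuing: …, 219, 402, 659, 1002, …, u_{15} = 5538.
Summing m = 1..15 (15 terms) gives 21925.

21925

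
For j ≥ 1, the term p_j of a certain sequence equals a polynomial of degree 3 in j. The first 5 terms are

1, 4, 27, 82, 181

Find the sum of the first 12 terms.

10550

1st diffs: 3, 23, 55, 99.
2nd diffs: 20, 32, 44.
3rd diffs: 12, 12 (constant).
Newton forward-difference form: p_j = 1 + 3·C(j-1,1) + 20·C(j-1,2) + 12·C(j-1,3).
Continuing: …, 336, 559, 862, 1257, …, p_{12} = 3114.
Summing j = 1..12 (12 terms) gives 10550.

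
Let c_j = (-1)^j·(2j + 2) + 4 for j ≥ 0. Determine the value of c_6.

18

(-1)^6 = 1; 2j + 2 at j=6 is 14; so c_6 = 18.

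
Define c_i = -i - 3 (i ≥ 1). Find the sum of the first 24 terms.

-372

Over i = 1..24: Σi = 300.
Total = (-1)·300 + (-3)·24 = -372.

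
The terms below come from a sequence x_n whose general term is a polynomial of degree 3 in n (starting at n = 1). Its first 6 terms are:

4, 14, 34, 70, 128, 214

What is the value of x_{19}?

1st diffs: 10, 20, 36, 58, 86.
2nd diffs: 10, 16, 22, 28.
3rd diffs: 6, 6, 6 (constant).
Newton forward-difference form: x_n = 4 + 10·C(n-1,1) + 10·C(n-1,2) + 6·C(n-1,3).
At n = 19: n-1 = 18, so x_{19} = 4 + 180 + 1530 + 4896 = 6610.

6610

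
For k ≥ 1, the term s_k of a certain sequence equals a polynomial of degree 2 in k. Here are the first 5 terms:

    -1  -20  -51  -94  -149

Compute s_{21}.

1st diffs: -19, -31, -43, -55.
2nd diffs: -12, -12, -12 (constant).
Newton forward-difference form: s_k = -1 + (-19)·C(k-1,1) + (-12)·C(k-1,2).
At k = 21: k-1 = 20, so s_{21} = -1 - 380 - 2280 = -2661.

-2661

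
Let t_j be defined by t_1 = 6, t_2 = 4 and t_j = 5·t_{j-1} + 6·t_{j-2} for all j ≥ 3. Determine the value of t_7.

66656

Step forward from the initial values:
t_3 = 56;  t_4 = 304;  t_5 = 1856;  t_6 = 11104;  t_7 = 66656.
(Characteristic roots are 6 and -1.)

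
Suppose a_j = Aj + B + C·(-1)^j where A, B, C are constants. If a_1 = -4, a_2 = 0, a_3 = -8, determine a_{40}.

At j = 1, 2, 3: A + B - C = -4; 2A + B + C = 0; 3A + B - C = -8.
Subtracting the first from the second: A + 2C = 4.
Subtracting the second from the third: A - 2C = -8.
Solving: C = 3, A = -2, then B = 1.
Therefore a_{40} = -80 + 1 + 3·1 = -76.

-76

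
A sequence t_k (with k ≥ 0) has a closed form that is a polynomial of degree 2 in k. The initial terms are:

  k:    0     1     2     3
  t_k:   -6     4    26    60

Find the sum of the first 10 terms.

1st diffs: 10, 22, 34.
2nd diffs: 12, 12 (constant).
Newton forward-difference form: t_k = -6 + 10·C(k,1) + 12·C(k,2).
Continuing: …, 106, 164, 234, 316, …, t_9 = 516.
Summing k = 0..9 (10 terms) gives 1830.

1830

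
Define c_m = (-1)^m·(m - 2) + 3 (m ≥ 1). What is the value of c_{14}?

(-1)^14 = 1; m - 2 at m=14 is 12; so c_{14} = 15.

15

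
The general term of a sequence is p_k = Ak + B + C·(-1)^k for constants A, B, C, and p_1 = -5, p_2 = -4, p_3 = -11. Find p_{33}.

Plug in k = 1, 2, 3: A + B - C = -5; 2A + B + C = -4; 3A + B - C = -11.
Subtracting the first from the second: A + 2C = 1.
Subtracting the second from the third: A - 2C = -7.
Solving: C = 2, A = -3, then B = 0.
So p_k = -3·k + 0 + 2·(-1)^k; at k=33 this is -101.

-101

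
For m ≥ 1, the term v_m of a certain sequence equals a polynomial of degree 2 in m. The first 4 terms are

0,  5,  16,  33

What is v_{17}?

800

1st diffs: 5, 11, 17.
2nd diffs: 6, 6 (constant).
Newton forward-difference form: v_m = 5·C(m-1,1) + 6·C(m-1,2).
At m = 17: m-1 = 16, so v_{17} = 80 + 720 = 800.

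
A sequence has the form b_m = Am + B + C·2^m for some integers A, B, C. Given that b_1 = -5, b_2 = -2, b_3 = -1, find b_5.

-15

The three given values yield: A + B + 2C = -5; 2A + B + 4C = -2; 3A + B + 8C = -1.
Subtracting the first from the second: A + 2C = 3.
Subtracting the second from the third: A + 4C = 1.
Solving: C = -1, A = 5, then B = -8.
Hence b_5 = 5·5 + (-8) + (-1)·32 = -15.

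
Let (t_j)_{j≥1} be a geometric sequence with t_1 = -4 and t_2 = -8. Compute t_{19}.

-1048576

Common ratio r = 2.
t_j = (-4)·2^(j-1).
t_{19} = (-4)·2^18 = -1048576.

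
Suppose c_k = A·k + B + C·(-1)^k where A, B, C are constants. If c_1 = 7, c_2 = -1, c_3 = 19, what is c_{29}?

175

At k = 1, 2, 3: A + B - C = 7; 2A + B + C = -1; 3A + B - C = 19.
Subtracting the first from the second: A + 2C = -8.
Subtracting the second from the third: A - 2C = 20.
Solving: C = -7, A = 6, then B = -6.
Therefore c_{29} = 174 + (-6) + (-7)·(-1) = 175.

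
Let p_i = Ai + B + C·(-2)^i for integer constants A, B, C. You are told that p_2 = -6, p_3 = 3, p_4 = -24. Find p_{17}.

Plug in i = 2, 3, 4: 2A + B + 4C = -6; 3A + B - 8C = 3; 4A + B + 16C = -24.
Subtracting the first from the second: A - 12C = 9.
Subtracting the second from the third: A + 24C = -27.
Solving: C = -1, A = -3, then B = 4.
So p_i = -3·i + 4 + (-1)·(-2)^i; at i=17 this is 131025.

131025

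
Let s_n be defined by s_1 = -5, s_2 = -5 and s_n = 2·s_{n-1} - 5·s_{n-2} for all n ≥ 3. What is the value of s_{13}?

-58765

Applying the relation repeatedly:
s_3 = 15;  s_4 = 55;  s_5 = 35;  …;  s_{10} = 5995;  s_{11} = -1185;  s_{12} = -32345;  s_{13} = -58765.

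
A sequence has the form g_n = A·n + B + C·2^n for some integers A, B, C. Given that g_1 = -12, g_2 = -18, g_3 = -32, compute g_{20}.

-4194270

At n = 1, 2, 3: A + B + 2C = -12; 2A + B + 4C = -18; 3A + B + 8C = -32.
Subtracting the first from the second: A + 2C = -6.
Subtracting the second from the third: A + 4C = -14.
Solving: C = -4, A = 2, then B = -6.
Therefore g_{20} = 40 + (-6) + (-4)·1048576 = -4194270.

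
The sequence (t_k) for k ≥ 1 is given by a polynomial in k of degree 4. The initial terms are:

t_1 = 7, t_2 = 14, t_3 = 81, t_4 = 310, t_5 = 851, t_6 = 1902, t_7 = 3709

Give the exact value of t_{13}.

1st diffs: 7, 67, 229, 541, 1051, 1807.
2nd diffs: 60, 162, 312, 510, 756.
3rd diffs: 102, 150, 198, 246.
4th diffs: 48, 48, 48 (constant).
Newton forward-difference form: t_k = 7 + 7·C(k-1,1) + 60·C(k-1,2) + 102·C(k-1,3) + 48·C(k-1,4).
At k = 13: k-1 = 12, so t_{13} = 7 + 84 + 3960 + 22440 + 23760 = 50251.

50251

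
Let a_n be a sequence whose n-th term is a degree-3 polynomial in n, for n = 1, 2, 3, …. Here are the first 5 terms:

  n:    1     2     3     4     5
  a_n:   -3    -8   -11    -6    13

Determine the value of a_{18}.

4264

1st diffs: -5, -3, 5, 19.
2nd diffs: 2, 8, 14.
3rd diffs: 6, 6 (constant).
Newton forward-difference form: a_n = -3 + (-5)·C(n-1,1) + 2·C(n-1,2) + 6·C(n-1,3).
At n = 18: n-1 = 17, so a_{18} = -3 - 85 + 272 + 4080 = 4264.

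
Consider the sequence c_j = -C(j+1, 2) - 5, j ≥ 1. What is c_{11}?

C(12, 2) = 66, so c_{11} = -71.

-71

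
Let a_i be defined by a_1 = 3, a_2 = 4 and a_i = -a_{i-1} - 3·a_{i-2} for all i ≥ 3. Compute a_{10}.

-611

Compute successive terms:
a_3 = -13; a_4 = 1; a_5 = 38; a_6 = -41; a_7 = -73; a_8 = 196; a_9 = 23; a_{10} = -611.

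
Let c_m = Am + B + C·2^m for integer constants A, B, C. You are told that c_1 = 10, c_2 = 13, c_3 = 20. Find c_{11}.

4092

Write the equations: A + B + 2C = 10; 2A + B + 4C = 13; 3A + B + 8C = 20.
Subtracting the first from the second: A + 2C = 3.
Subtracting the second from the third: A + 4C = 7.
Solving: C = 2, A = -1, then B = 7.
So c_m = -1·m + 7 + 2·2^m; at m=11 this is 4092.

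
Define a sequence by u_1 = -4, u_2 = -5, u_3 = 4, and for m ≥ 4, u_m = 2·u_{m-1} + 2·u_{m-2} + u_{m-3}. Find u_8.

Compute successive terms:
u_4 = -6; u_5 = -9; u_6 = -26; u_7 = -76; u_8 = -213.

-213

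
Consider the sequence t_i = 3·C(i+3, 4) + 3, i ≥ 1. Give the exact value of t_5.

C(8, 4) = 70, so t_5 = 213.

213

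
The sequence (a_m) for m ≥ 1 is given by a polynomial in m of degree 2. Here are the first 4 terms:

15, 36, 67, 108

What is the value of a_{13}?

1st diffs: 21, 31, 41.
2nd diffs: 10, 10 (constant).
Newton forward-difference form: a_m = 15 + 21·C(m-1,1) + 10·C(m-1,2).
At m = 13: m-1 = 12, so a_{13} = 15 + 252 + 660 = 927.

927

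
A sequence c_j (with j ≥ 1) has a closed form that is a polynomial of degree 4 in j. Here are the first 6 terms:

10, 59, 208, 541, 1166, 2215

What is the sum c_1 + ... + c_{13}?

1st diffs: 49, 149, 333, 625, 1049.
2nd diffs: 100, 184, 292, 424.
3rd diffs: 84, 108, 132.
4th diffs: 24, 24 (constant).
Newton forward-difference form: c_j = 10 + 49·C(j-1,1) + 100·C(j-1,2) + 84·C(j-1,3) + 24·C(j-1,4).
Continuing: …, 3844, 6233, 9586, 14131, …, c_{13} = 37558.
Summing j = 1..13 (13 terms) gives 123500.

123500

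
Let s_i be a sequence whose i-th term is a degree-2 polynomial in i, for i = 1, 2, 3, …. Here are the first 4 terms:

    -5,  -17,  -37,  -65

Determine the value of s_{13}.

1st diffs: -12, -20, -28.
2nd diffs: -8, -8 (constant).
Newton forward-difference form: s_i = -5 + (-12)·C(i-1,1) + (-8)·C(i-1,2).
At i = 13: i-1 = 12, so s_{13} = -5 - 144 - 528 = -677.

-677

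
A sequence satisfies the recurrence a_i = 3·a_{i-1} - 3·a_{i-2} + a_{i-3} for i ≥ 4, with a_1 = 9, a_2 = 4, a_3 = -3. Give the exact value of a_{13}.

-183

Iterate the recurrence:
a_4 = -12, a_5 = -23, a_6 = -36, a_7 = -51, a_8 = -68, a_9 = -87, a_{10} = -108, a_{11} = -131, a_{12} = -156, a_{13} = -183.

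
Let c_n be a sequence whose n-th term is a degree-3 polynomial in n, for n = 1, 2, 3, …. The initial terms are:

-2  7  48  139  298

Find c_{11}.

3688

1st diffs: 9, 41, 91, 159.
2nd diffs: 32, 50, 68.
3rd diffs: 18, 18 (constant).
Newton forward-difference form: c_n = -2 + 9·C(n-1,1) + 32·C(n-1,2) + 18·C(n-1,3).
At n = 11: n-1 = 10, so c_{11} = -2 + 90 + 1440 + 2160 = 3688.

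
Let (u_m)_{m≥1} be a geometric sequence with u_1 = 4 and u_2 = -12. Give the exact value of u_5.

324

Common ratio r = -3.
u_m = 4·(-3)^(m-1).
u_5 = 4·(-3)^4 = 324.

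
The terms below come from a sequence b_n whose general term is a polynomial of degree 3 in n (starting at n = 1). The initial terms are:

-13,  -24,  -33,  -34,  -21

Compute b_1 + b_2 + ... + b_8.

120

1st diffs: -11, -9, -1, 13.
2nd diffs: 2, 8, 14.
3rd diffs: 6, 6 (constant).
Newton forward-difference form: b_n = -13 + (-11)·C(n-1,1) + 2·C(n-1,2) + 6·C(n-1,3).
Continuing: 12, 71, 162.
Summing n = 1..8 (8 terms) gives 120.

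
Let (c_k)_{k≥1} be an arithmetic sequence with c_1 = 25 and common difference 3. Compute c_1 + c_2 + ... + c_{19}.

988

c_k = 25 + (k - 1)·3.
c_{19} = 79; S = 19·(25 + 79)/2 = 988.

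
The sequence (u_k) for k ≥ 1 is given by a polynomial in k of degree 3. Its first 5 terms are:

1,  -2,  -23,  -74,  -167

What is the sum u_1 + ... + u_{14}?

-18823

1st diffs: -3, -21, -51, -93.
2nd diffs: -18, -30, -42.
3rd diffs: -12, -12 (constant).
So u_k = -2k^3 + 3k^2 + 2k - 2.
Continuing: …, -314, -527, -818, -1199, …, u_{14} = -4874.
Summing k = 1..14 (14 terms) gives -18823.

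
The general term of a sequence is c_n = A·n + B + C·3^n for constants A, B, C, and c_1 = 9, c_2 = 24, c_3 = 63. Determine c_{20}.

The three given values yield: A + B + 3C = 9; 2A + B + 9C = 24; 3A + B + 27C = 63.
Subtracting the first from the second: A + 6C = 15.
Subtracting the second from the third: A + 18C = 39.
Solving: C = 2, A = 3, then B = 0.
Therefore c_{20} = 60 + 0 + 2·3486784401 = 6973568862.

6973568862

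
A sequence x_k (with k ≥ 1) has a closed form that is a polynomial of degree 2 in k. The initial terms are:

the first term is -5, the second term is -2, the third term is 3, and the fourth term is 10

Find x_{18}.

1st diffs: 3, 5, 7.
2nd diffs: 2, 2 (constant).
Newton forward-difference form: x_k = -5 + 3·C(k-1,1) + 2·C(k-1,2).
At k = 18: k-1 = 17, so x_{18} = -5 + 51 + 272 = 318.

318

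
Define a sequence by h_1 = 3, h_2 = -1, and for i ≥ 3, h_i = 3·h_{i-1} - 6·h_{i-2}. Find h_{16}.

Compute successive terms:
h_3 = -21, h_4 = -57, h_5 = -45, …, h_{13} = 124659, h_{14} = 471663, h_{15} = 667035, h_{16} = -828873.

-828873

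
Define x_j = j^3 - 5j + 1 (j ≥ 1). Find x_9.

x_9 = 1·9^3 - 5·9 + 1 = 685.

685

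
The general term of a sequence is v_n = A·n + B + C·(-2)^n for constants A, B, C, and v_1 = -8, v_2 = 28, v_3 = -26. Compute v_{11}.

At n = 1, 2, 3: A + B - 2C = -8; 2A + B + 4C = 28; 3A + B - 8C = -26.
Subtracting the first from the second: A + 6C = 36.
Subtracting the second from the third: A - 12C = -54.
Solving: C = 5, A = 6, then B = -4.
So v_n = 6·n + (-4) + 5·(-2)^n; at n=11 this is -10178.

-10178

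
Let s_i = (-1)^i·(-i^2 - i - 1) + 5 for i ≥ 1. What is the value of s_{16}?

(-1)^16 = 1; -i^2 - i - 1 at i=16 is -273; so s_{16} = -268.

-268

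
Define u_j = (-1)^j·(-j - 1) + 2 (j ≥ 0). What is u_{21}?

24

(-1)^21 = -1; -j - 1 at j=21 is -22; so u_{21} = 24.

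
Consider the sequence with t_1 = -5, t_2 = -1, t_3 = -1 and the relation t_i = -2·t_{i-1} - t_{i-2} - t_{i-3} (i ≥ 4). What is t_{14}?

1904

Applying the relation repeatedly:
t_4 = 8;  t_5 = -14;  t_6 = 21;  …;  t_{11} = -352;  t_{12} = 618;  t_{13} = -1085;  t_{14} = 1904.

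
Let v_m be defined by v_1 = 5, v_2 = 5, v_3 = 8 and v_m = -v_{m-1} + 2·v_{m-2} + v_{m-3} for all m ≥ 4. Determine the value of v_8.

3

Applying the relation repeatedly:
v_4 = 7;  v_5 = 14;  v_6 = 8;  v_7 = 27;  v_8 = 3.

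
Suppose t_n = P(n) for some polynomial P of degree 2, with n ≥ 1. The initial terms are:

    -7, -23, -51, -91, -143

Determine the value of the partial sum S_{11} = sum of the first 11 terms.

1st diffs: -16, -28, -40, -52.
2nd diffs: -12, -12, -12 (constant).
So t_n = -6n^2 + 2n - 3.
Continuing: …, -207, -283, -371, -471, …, t_{11} = -707.
Summing n = 1..11 (11 terms) gives -2937.

-2937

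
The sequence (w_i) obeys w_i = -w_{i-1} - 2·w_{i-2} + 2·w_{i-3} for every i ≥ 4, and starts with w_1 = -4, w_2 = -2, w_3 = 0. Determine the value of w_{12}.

272

Compute successive terms:
w_4 = -4  w_5 = 0  w_6 = 8  w_7 = -16  w_8 = 0  w_9 = 48  w_{10} = -80  w_{11} = -16  w_{12} = 272.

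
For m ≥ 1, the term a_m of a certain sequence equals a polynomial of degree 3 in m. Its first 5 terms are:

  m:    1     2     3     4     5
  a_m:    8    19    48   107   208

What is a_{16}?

7523

1st diffs: 11, 29, 59, 101.
2nd diffs: 18, 30, 42.
3rd diffs: 12, 12 (constant).
Newton forward-difference form: a_m = 8 + 11·C(m-1,1) + 18·C(m-1,2) + 12·C(m-1,3).
At m = 16: m-1 = 15, so a_{16} = 8 + 165 + 1890 + 5460 = 7523.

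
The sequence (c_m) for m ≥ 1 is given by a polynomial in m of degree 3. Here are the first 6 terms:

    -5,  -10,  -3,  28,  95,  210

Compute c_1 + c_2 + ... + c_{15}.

1st diffs: -5, 7, 31, 67, 115.
2nd diffs: 12, 24, 36, 48.
3rd diffs: 12, 12, 12 (constant).
Newton forward-difference form: c_m = -5 + (-5)·C(m-1,1) + 12·C(m-1,2) + 12·C(m-1,3).
Continuing: …, 385, 632, 963, 1390, …, c_{15} = 5385.
Summing m = 1..15 (15 terms) gives 21240.

21240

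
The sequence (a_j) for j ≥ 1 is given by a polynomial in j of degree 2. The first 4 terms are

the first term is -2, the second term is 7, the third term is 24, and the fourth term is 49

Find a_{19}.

1384

1st diffs: 9, 17, 25.
2nd diffs: 8, 8 (constant).
Newton forward-difference form: a_j = -2 + 9·C(j-1,1) + 8·C(j-1,2).
At j = 19: j-1 = 18, so a_{19} = -2 + 162 + 1224 = 1384.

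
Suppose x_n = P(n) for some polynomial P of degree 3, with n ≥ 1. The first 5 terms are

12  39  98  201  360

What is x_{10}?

2415

1st diffs: 27, 59, 103, 159.
2nd diffs: 32, 44, 56.
3rd diffs: 12, 12 (constant).
Newton forward-difference form: x_n = 12 + 27·C(n-1,1) + 32·C(n-1,2) + 12·C(n-1,3).
At n = 10: n-1 = 9, so x_{10} = 12 + 243 + 1152 + 1008 = 2415.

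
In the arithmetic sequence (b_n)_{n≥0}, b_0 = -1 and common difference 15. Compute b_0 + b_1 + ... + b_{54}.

22220

b_n = -1 + (n - 0)·15.
b_{54} = 809; S = 55·(-1 + 809)/2 = 22220.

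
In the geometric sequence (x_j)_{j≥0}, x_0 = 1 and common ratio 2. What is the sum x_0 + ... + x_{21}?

x_j = 1·2^(j-0).
S = 1·(2^22 - 1)/(2 - 1) = 1·(4194304 - 1)/(1) = 4194303.

4194303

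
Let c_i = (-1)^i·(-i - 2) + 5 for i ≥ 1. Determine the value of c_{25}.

(-1)^25 = -1; -i - 2 at i=25 is -27; so c_{25} = 32.

32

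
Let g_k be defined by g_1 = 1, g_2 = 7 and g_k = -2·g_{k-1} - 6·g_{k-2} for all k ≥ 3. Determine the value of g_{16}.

Applying the relation repeatedly:
g_3 = -20  g_4 = -2  g_5 = 124  …  g_{13} = -142400  g_{14} = 363328  g_{15} = 127744  g_{16} = -2435456.

-2435456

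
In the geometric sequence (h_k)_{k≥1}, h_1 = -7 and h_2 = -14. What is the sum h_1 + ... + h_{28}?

-1879048185

Common ratio r = 2.
h_k = (-7)·2^(k-1).
S = (-7)·(2^28 - 1)/(2 - 1) = (-7)·(268435456 - 1)/(1) = -1879048185.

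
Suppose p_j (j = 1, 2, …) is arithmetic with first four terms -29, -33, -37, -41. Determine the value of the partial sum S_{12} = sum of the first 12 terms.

-612

Common difference d = -4.
p_j = -29 + (j - 1)·(-4).
p_{12} = -73; S = 12·(-29 + (-73))/2 = -612.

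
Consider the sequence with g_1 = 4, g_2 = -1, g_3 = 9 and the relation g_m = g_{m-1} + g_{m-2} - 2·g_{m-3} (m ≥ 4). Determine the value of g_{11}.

3

g_4 = 0;  g_5 = 11;  g_6 = -7;  g_7 = 4;  g_8 = -25;  g_9 = -7;  g_{10} = -40;  g_{11} = 3.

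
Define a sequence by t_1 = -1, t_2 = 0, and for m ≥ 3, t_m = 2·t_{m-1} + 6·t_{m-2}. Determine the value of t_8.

Applying the relation repeatedly:
t_3 = -6, t_4 = -12, t_5 = -60, t_6 = -192, t_7 = -744, t_8 = -2640.

-2640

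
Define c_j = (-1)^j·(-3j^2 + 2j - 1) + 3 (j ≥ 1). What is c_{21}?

1285

(-1)^21 = -1; -3j^2 + 2j - 1 at j=21 is -1282; so c_{21} = 1285.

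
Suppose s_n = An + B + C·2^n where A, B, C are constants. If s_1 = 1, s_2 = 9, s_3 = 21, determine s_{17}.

262205

At n = 1, 2, 3: A + B + 2C = 1; 2A + B + 4C = 9; 3A + B + 8C = 21.
Subtracting the first from the second: A + 2C = 8.
Subtracting the second from the third: A + 4C = 12.
Solving: C = 2, A = 4, then B = -7.
So s_n = 4·n + (-7) + 2·2^n; at n=17 this is 262205.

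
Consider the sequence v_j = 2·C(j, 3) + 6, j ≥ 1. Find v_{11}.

336

C(11, 3) = 165, so v_{11} = 336.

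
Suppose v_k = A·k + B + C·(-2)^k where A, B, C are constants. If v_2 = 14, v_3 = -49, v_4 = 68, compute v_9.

At k = 2, 3, 4: 2A + B + 4C = 14; 3A + B - 8C = -49; 4A + B + 16C = 68.
Subtracting the first from the second: A - 12C = -63.
Subtracting the second from the third: A + 24C = 117.
Solving: C = 5, A = -3, then B = 0.
Hence v_9 = -3·9 + 0 + 5·(-512) = -2587.

-2587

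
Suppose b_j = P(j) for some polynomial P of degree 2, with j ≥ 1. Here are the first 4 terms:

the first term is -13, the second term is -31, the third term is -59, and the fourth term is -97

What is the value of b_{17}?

1st diffs: -18, -28, -38.
2nd diffs: -10, -10 (constant).
So b_j = -5j^2 - 3j - 5.
Evaluating at j = 17 gives b_{17} = -1501.

-1501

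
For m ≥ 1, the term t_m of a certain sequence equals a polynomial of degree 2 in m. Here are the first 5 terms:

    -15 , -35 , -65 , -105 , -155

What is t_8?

-365

1st diffs: -20, -30, -40, -50.
2nd diffs: -10, -10, -10 (constant).
Newton forward-difference form: t_m = -15 + (-20)·C(m-1,1) + (-10)·C(m-1,2).
At m = 8: m-1 = 7, so t_8 = -15 - 140 - 210 = -365.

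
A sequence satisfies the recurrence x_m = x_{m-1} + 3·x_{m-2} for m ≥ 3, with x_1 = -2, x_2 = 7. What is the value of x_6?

Iterate the recurrence:
x_3 = 1;  x_4 = 22;  x_5 = 25;  x_6 = 91.

91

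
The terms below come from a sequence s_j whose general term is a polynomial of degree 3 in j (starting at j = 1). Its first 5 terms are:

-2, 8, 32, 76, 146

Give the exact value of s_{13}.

2362

1st diffs: 10, 24, 44, 70.
2nd diffs: 14, 20, 26.
3rd diffs: 6, 6 (constant).
Newton forward-difference form: s_j = -2 + 10·C(j-1,1) + 14·C(j-1,2) + 6·C(j-1,3).
At j = 13: j-1 = 12, so s_{13} = -2 + 120 + 924 + 1320 = 2362.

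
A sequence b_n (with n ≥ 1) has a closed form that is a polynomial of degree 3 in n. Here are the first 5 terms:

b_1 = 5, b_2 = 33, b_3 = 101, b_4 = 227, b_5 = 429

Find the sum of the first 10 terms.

9890

1st diffs: 28, 68, 126, 202.
2nd diffs: 40, 58, 76.
3rd diffs: 18, 18 (constant).
Newton forward-difference form: b_n = 5 + 28·C(n-1,1) + 40·C(n-1,2) + 18·C(n-1,3).
Continuing: …, 725, 1133, 1671, 2357, …, b_{10} = 3209.
Summing n = 1..10 (10 terms) gives 9890.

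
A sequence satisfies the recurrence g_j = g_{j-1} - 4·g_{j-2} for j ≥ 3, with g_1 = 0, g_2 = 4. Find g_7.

Iterate the recurrence:
g_3 = 4; g_4 = -12; g_5 = -28; g_6 = 20; g_7 = 132.

132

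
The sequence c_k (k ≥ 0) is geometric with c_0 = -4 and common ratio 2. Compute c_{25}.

c_k = (-4)·2^(k-0).
c_{25} = (-4)·2^25 = -134217728.

-134217728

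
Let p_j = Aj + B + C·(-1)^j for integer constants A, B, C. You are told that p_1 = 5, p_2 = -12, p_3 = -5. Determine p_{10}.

-52

Plug in j = 1, 2, 3: A + B - C = 5; 2A + B + C = -12; 3A + B - C = -5.
Subtracting the first from the second: A + 2C = -17.
Subtracting the second from the third: A - 2C = 7.
Solving: C = -6, A = -5, then B = 4.
So p_j = -5·j + 4 + (-6)·(-1)^j; at j=10 this is -52.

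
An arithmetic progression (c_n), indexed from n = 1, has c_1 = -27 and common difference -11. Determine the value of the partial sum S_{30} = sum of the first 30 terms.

-5595

c_n = -27 + (n - 1)·(-11).
c_{30} = -346; S = 30·(-27 + (-346))/2 = -5595.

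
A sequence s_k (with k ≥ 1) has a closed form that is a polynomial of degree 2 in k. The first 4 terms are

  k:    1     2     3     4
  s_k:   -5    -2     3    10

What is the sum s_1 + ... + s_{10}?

325

1st diffs: 3, 5, 7.
2nd diffs: 2, 2 (constant).
So s_k = k^2 - 6.
Continuing: …, 19, 30, 43, 58, …, s_{10} = 94.
Summing k = 1..10 (10 terms) gives 325.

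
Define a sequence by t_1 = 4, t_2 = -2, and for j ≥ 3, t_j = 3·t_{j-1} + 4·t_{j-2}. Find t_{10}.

Step forward from the initial values:
t_3 = 10, t_4 = 22, t_5 = 106, t_6 = 406, t_7 = 1642, t_8 = 6550, t_9 = 26218, t_{10} = 104854.
(Characteristic roots are 4 and -1.)

104854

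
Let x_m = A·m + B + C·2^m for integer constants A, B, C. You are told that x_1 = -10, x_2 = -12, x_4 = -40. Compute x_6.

-176

Write the equations: A + B + 2C = -10; 2A + B + 4C = -12; 4A + B + 16C = -40.
Subtracting the first from the second: A + 2C = -2.
Subtracting the second from the third: 2A + 12C = -28.
Solving: C = -3, A = 4, then B = -8.
Hence x_6 = 4·6 + (-8) + (-3)·64 = -176.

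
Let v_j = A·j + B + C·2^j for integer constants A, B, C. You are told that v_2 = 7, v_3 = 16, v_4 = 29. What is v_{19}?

524376

The three given values yield: 2A + B + 4C = 7; 3A + B + 8C = 16; 4A + B + 16C = 29.
Subtracting the first from the second: A + 4C = 9.
Subtracting the second from the third: A + 8C = 13.
Solving: C = 1, A = 5, then B = -7.
Hence v_{19} = 5·19 + (-7) + 1·524288 = 524376.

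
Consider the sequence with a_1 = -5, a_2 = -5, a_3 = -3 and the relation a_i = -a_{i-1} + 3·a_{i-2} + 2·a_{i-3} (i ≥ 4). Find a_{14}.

-12903

Compute successive terms:
a_4 = -22;  a_5 = 3;  a_6 = -75;  …;  a_{11} = 1095;  a_{12} = -3415;  a_{13} = 4848;  a_{14} = -12903.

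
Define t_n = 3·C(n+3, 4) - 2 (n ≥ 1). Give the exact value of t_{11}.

3001

C(14, 4) = 1001, so t_{11} = 3001.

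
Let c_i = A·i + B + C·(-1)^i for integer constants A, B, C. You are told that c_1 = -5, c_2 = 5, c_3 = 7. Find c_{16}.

89

Plug in i = 1, 2, 3: A + B - C = -5; 2A + B + C = 5; 3A + B - C = 7.
Subtracting the first from the second: A + 2C = 10.
Subtracting the second from the third: A - 2C = 2.
Solving: C = 2, A = 6, then B = -9.
Hence c_{16} = 6·16 + (-9) + 2·1 = 89.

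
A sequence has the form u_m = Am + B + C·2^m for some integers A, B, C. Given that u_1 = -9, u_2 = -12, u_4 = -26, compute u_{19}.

-524313

Plug in m = 1, 2, 4: A + B + 2C = -9; 2A + B + 4C = -12; 4A + B + 16C = -26.
Subtracting the first from the second: A + 2C = -3.
Subtracting the second from the third: 2A + 12C = -14.
Solving: C = -1, A = -1, then B = -6.
Therefore u_{19} = -19 + (-6) + (-1)·524288 = -524313.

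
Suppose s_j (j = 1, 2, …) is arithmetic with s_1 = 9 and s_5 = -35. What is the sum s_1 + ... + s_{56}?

Common difference d = (-35 - 9) / (5 - 1) = -11.
s_j = 9 + (j - 1)·(-11).
s_{56} = -596; S = 56·(9 + (-596))/2 = -16436.

-16436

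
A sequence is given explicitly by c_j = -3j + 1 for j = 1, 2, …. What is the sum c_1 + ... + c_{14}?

-301

Over j = 1..14: Σj = 105.
Total = (-3)·105 + (1)·14 = -301.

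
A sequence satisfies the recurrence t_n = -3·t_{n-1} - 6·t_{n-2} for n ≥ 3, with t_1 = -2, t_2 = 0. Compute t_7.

-540

Applying the relation repeatedly:
t_3 = 12, t_4 = -36, t_5 = 36, t_6 = 108, t_7 = -540.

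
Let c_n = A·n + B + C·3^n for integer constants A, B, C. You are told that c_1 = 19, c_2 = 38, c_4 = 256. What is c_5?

The three given values yield: A + B + 3C = 19; 2A + B + 9C = 38; 4A + B + 81C = 256.
Subtracting the first from the second: A + 6C = 19.
Subtracting the second from the third: 2A + 72C = 218.
Solving: C = 3, A = 1, then B = 9.
Hence c_5 = 1·5 + 9 + 3·243 = 743.

743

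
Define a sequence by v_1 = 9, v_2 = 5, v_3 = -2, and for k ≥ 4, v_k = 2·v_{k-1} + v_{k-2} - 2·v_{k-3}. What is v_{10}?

-1865

v_4 = -17; v_5 = -46; v_6 = -105; v_7 = -222; v_8 = -457; v_9 = -926; v_{10} = -1865.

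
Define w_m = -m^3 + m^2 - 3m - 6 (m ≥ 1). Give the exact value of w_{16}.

w_{16} = -1·16^3 + 1·16^2 - 3·16 - 6 = -3894.

-3894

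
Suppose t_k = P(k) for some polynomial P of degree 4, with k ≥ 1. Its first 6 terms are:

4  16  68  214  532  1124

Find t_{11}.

1st diffs: 12, 52, 146, 318, 592.
2nd diffs: 40, 94, 172, 274.
3rd diffs: 54, 78, 102.
4th diffs: 24, 24 (constant).
So t_k = k^4 - k^3 + k^2 + k + 2.
Evaluating at k = 11 gives t_{11} = 13444.

13444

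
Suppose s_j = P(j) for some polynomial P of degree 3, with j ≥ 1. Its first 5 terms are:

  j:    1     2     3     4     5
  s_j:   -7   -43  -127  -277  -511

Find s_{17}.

-16423

1st diffs: -36, -84, -150, -234.
2nd diffs: -48, -66, -84.
3rd diffs: -18, -18 (constant).
Newton forward-difference form: s_j = -7 + (-36)·C(j-1,1) + (-48)·C(j-1,2) + (-18)·C(j-1,3).
At j = 17: j-1 = 16, so s_{17} = -7 - 576 - 5760 - 10080 = -16423.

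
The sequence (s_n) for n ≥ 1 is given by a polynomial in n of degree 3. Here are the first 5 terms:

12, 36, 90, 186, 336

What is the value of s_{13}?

1st diffs: 24, 54, 96, 150.
2nd diffs: 30, 42, 54.
3rd diffs: 12, 12 (constant).
So s_n = 2n^3 + 3n^2 + n + 6.
Evaluating at n = 13 gives s_{13} = 4920.

4920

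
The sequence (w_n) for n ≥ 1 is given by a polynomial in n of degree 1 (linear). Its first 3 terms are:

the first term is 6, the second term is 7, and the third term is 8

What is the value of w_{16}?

1st diffs: 1, 1 (constant).
So w_n = n + 5.
Evaluating at n = 16 gives w_{16} = 21.

21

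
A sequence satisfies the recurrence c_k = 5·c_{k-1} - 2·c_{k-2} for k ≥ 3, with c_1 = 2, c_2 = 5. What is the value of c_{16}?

Applying the relation repeatedly:
c_3 = 21; c_4 = 95; c_5 = 433; …; c_{13} = 81161953; c_{14} = 370224535; c_{15} = 1688798769; c_{16} = 7703544775.

7703544775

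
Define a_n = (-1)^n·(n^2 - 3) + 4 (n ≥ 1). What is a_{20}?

401

(-1)^20 = 1; n^2 - 3 at n=20 is 397; so a_{20} = 401.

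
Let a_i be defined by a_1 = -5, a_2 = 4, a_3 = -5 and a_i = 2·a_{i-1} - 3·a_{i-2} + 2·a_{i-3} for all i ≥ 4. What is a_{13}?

Applying the relation repeatedly:
a_4 = -32  a_5 = -41  a_6 = 4  a_7 = 67  a_8 = 40  a_9 = -113  a_{10} = -212  a_{11} = -5  a_{12} = 400  a_{13} = 391.

391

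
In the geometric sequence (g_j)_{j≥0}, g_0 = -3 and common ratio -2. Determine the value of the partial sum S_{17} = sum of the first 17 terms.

-131073

g_j = (-3)·(-2)^(j-0).
S = (-3)·((-2)^17 - 1)/(-2 - 1) = (-3)·(-131072 - 1)/(-3) = -131073.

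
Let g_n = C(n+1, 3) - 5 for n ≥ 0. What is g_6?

C(7, 3) = 35, so g_6 = 30.

30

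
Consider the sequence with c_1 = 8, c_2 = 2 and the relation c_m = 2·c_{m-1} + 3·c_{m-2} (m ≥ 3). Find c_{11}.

Compute successive terms:
c_3 = 28  c_4 = 62  c_5 = 208  c_6 = 602  c_7 = 1828  c_8 = 5462  c_9 = 16408  c_{10} = 49202  c_{11} = 147628.
(Characteristic roots are 3 and -1.)

147628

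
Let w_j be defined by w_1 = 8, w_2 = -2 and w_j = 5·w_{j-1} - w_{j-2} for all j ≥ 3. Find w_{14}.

-561564962

Iterate the recurrence:
w_3 = -18  w_4 = -88  w_5 = -422  …  w_{11} = -5105558  w_{12} = -24462198  w_{13} = -117205432  w_{14} = -561564962.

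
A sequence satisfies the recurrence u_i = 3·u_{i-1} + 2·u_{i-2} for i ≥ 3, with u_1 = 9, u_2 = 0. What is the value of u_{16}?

Compute successive terms:
u_3 = 18; u_4 = 54; u_5 = 198; …; u_{13} = 5106006; u_{14} = 18185310; u_{15} = 64767942; u_{16} = 230674446.

230674446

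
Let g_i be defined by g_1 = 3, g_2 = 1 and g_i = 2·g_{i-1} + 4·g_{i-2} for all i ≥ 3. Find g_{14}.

4493312

Applying the relation repeatedly:
g_3 = 14; g_4 = 32; g_5 = 120; …; g_{11} = 132608; g_{12} = 429056; g_{13} = 1388544; g_{14} = 4493312.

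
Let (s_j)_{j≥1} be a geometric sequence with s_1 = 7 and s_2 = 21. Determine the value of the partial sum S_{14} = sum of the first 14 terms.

Common ratio r = 3.
s_j = 7·3^(j-1).
S = 7·(3^14 - 1)/(3 - 1) = 7·(4782969 - 1)/(2) = 16740388.

16740388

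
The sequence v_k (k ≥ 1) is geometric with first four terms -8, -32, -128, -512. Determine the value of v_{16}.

-8589934592

Common ratio r = 4.
v_k = (-8)·4^(k-1).
v_{16} = (-8)·4^15 = -8589934592.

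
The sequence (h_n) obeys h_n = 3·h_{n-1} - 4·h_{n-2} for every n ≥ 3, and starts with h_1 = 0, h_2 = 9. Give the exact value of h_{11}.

Applying the relation repeatedly:
h_3 = 27; h_4 = 45; h_5 = 27; h_6 = -99; h_7 = -405; h_8 = -819; h_9 = -837; h_{10} = 765; h_{11} = 5643.

5643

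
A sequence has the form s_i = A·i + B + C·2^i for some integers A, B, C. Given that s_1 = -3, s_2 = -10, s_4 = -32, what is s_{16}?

The three given values yield: A + B + 2C = -3; 2A + B + 4C = -10; 4A + B + 16C = -32.
Subtracting the first from the second: A + 2C = -7.
Subtracting the second from the third: 2A + 12C = -22.
Solving: C = -1, A = -5, then B = 4.
So s_i = -5·i + 4 + (-1)·2^i; at i=16 this is -65612.

-65612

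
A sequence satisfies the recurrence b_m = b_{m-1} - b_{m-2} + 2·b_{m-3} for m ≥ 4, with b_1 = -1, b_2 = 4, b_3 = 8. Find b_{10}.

Step forward from the initial values:
b_4 = 2  b_5 = 2  b_6 = 16  b_7 = 18  b_8 = 6  b_9 = 20  b_{10} = 50.

50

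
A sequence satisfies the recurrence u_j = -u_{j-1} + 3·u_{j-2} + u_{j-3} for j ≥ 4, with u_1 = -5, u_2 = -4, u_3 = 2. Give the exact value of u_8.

-327

Step forward from the initial values:
u_4 = -19, u_5 = 21, u_6 = -76, u_7 = 120, u_8 = -327.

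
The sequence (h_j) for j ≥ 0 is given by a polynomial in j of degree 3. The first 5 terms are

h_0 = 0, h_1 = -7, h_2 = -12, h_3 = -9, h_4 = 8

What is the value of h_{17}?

4233

1st diffs: -7, -5, 3, 17.
2nd diffs: 2, 8, 14.
3rd diffs: 6, 6 (constant).
So h_j = j^3 - 2j^2 - 6j.
Evaluating at j = 17 gives h_{17} = 4233.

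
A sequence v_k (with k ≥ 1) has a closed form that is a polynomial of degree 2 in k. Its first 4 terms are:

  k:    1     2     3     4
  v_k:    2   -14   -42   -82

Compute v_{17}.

-1694

1st diffs: -16, -28, -40.
2nd diffs: -12, -12 (constant).
So v_k = -6k^2 + 2k + 6.
Evaluating at k = 17 gives v_{17} = -1694.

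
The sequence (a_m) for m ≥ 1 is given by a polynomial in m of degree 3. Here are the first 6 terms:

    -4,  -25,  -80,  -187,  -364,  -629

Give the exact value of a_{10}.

-2929

1st diffs: -21, -55, -107, -177, -265.
2nd diffs: -34, -52, -70, -88.
3rd diffs: -18, -18, -18 (constant).
Newton forward-difference form: a_m = -4 + (-21)·C(m-1,1) + (-34)·C(m-1,2) + (-18)·C(m-1,3).
At m = 10: m-1 = 9, so a_{10} = -4 - 189 - 1224 - 1512 = -2929.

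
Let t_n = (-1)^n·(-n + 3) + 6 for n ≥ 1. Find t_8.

1

(-1)^8 = 1; -n + 3 at n=8 is -5; so t_8 = 1.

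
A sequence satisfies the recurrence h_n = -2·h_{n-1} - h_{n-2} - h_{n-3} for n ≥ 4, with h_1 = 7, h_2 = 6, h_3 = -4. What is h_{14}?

Iterate the recurrence:
h_4 = -5, h_5 = 8, h_6 = -7, …, h_{11} = 125, h_{12} = -220, h_{13} = 387, h_{14} = -679.

-679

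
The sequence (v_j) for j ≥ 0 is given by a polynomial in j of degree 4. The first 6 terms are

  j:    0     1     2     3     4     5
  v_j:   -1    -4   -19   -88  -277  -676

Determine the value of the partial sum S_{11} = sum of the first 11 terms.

1st diffs: -3, -15, -69, -189, -399.
2nd diffs: -12, -54, -120, -210.
3rd diffs: -42, -66, -90.
4th diffs: -24, -24 (constant).
Newton forward-difference form: v_j = -1 + (-3)·C(j,1) + (-12)·C(j,2) + (-42)·C(j,3) + (-24)·C(j,4).
Continuing: …, -1399, -2584, -4393, -7012, …, v_{10} = -10651.
Summing j = 0..10 (11 terms) gives -27104.

-27104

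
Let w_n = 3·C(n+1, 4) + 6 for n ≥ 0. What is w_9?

636

C(10, 4) = 210, so w_9 = 636.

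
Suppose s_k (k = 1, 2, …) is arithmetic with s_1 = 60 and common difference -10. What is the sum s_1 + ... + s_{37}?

s_k = 60 + (k - 1)·(-10).
s_{37} = -300; S = 37·(60 + (-300))/2 = -4440.

-4440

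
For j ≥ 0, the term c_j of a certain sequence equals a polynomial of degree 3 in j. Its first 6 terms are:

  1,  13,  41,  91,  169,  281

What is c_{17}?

1st diffs: 12, 28, 50, 78, 112.
2nd diffs: 16, 22, 28, 34.
3rd diffs: 6, 6, 6 (constant).
So c_j = j^3 + 5j^2 + 6j + 1.
Evaluating at j = 17 gives c_{17} = 6461.

6461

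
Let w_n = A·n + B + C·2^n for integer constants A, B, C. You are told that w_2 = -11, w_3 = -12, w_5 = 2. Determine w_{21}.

2097042

At n = 2, 3, 5: 2A + B + 4C = -11; 3A + B + 8C = -12; 5A + B + 32C = 2.
Subtracting the first from the second: A + 4C = -1.
Subtracting the second from the third: 2A + 24C = 14.
Solving: C = 1, A = -5, then B = -5.
Therefore w_{21} = -105 + (-5) + 1·2097152 = 2097042.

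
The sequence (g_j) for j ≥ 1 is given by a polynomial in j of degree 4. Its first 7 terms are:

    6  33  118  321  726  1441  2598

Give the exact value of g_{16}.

66561

1st diffs: 27, 85, 203, 405, 715, 1157.
2nd diffs: 58, 118, 202, 310, 442.
3rd diffs: 60, 84, 108, 132.
4th diffs: 24, 24, 24 (constant).
Newton forward-difference form: g_j = 6 + 27·C(j-1,1) + 58·C(j-1,2) + 60·C(j-1,3) + 24·C(j-1,4).
At j = 16: j-1 = 15, so g_{16} = 6 + 405 + 6090 + 27300 + 32760 = 66561.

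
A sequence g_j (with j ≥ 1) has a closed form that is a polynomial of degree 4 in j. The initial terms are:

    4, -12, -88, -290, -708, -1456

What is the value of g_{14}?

1st diffs: -16, -76, -202, -418, -748.
2nd diffs: -60, -126, -216, -330.
3rd diffs: -66, -90, -114.
4th diffs: -24, -24 (constant).
So g_j = -j^4 - j^3 + j^2 + 3j + 2.
Evaluating at j = 14 gives g_{14} = -40920.

-40920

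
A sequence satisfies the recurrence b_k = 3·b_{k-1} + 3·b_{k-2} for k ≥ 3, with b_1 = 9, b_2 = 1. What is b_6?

Applying the relation repeatedly:
b_3 = 30; b_4 = 93; b_5 = 369; b_6 = 1386.

1386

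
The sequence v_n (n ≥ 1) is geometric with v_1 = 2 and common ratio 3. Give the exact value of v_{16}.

28697814

v_n = 2·3^(n-1).
v_{16} = 2·3^15 = 28697814.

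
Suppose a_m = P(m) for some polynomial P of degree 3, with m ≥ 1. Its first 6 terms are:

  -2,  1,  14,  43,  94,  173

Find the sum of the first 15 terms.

1st diffs: 3, 13, 29, 51, 79.
2nd diffs: 10, 16, 22, 28.
3rd diffs: 6, 6, 6 (constant).
Newton forward-difference form: a_m = -2 + 3·C(m-1,1) + 10·C(m-1,2) + 6·C(m-1,3).
Continuing: …, 286, 439, 638, 889, …, a_{15} = 3134.
Summing m = 1..15 (15 terms) gives 13025.

13025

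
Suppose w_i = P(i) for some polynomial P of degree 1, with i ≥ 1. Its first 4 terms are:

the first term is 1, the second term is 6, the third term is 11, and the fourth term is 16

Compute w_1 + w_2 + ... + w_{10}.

235

1st diffs: 5, 5, 5 (constant).
So w_i = 5i - 4.
Continuing: …, 21, 26, 31, 36, …, w_{10} = 46.
Summing i = 1..10 (10 terms) gives 235.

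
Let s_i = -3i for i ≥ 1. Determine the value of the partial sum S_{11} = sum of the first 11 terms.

-198

Over i = 1..11: Σi = 66.
Total = (-3)·66 = -198.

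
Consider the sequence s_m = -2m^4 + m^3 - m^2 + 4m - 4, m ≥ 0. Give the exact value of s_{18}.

-204376

s_{18} = -2·18^4 + 1·18^3 - 1·18^2 + 4·18 - 4 = -204376.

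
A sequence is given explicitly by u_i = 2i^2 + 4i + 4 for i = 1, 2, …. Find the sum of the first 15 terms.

3020

Over i = 1..15: Σi = 120, Σi² = 1240.
Total = (2)·1240 + (4)·120 + (4)·15 = 3020.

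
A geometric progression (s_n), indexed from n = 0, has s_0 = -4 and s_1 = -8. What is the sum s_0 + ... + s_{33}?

Common ratio r = 2.
s_n = (-4)·2^(n-0).
S = (-4)·(2^34 - 1)/(2 - 1) = (-4)·(17179869184 - 1)/(1) = -68719476732.

-68719476732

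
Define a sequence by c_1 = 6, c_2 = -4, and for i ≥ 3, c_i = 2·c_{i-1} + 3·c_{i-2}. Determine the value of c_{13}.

Applying the relation repeatedly:
c_3 = 10;  c_4 = 8;  c_5 = 46;  …;  c_{10} = 9836;  c_{11} = 29530;  c_{12} = 88568;  c_{13} = 265726.
(Characteristic roots are 3 and -1.)

265726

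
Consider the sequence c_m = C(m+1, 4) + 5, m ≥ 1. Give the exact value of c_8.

C(9, 4) = 126, so c_8 = 131.

131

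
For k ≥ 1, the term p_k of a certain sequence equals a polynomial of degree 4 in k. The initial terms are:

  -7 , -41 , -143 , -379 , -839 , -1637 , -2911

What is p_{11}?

1st diffs: -34, -102, -236, -460, -798, -1274.
2nd diffs: -68, -134, -224, -338, -476.
3rd diffs: -66, -90, -114, -138.
4th diffs: -24, -24, -24 (constant).
Newton forward-difference form: p_k = -7 + (-34)·C(k-1,1) + (-68)·C(k-1,2) + (-66)·C(k-1,3) + (-24)·C(k-1,4).
At k = 11: k-1 = 10, so p_{11} = -7 - 340 - 3060 - 7920 - 5040 = -16367.

-16367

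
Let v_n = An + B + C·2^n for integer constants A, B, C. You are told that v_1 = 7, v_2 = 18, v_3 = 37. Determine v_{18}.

Plug in n = 1, 2, 3: A + B + 2C = 7; 2A + B + 4C = 18; 3A + B + 8C = 37.
Subtracting the first from the second: A + 2C = 11.
Subtracting the second from the third: A + 4C = 19.
Solving: C = 4, A = 3, then B = -4.
Hence v_{18} = 3·18 + (-4) + 4·262144 = 1048626.

1048626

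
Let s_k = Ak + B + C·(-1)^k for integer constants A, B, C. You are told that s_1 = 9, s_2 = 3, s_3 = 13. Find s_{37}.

81

The three given values yield: A + B - C = 9; 2A + B + C = 3; 3A + B - C = 13.
Subtracting the first from the second: A + 2C = -6.
Subtracting the second from the third: A - 2C = 10.
Solving: C = -4, A = 2, then B = 3.
So s_k = 2·k + 3 + (-4)·(-1)^k; at k=37 this is 81.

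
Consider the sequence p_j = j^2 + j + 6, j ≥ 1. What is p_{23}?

558

p_{23} = 1·23^2 + 1·23 + 6 = 558.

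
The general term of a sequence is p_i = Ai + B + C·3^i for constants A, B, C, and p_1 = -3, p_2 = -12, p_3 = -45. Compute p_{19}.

-2324522877

Plug in i = 1, 2, 3: A + B + 3C = -3; 2A + B + 9C = -12; 3A + B + 27C = -45.
Subtracting the first from the second: A + 6C = -9.
Subtracting the second from the third: A + 18C = -33.
Solving: C = -2, A = 3, then B = 0.
Hence p_{19} = 3·19 + 0 + (-2)·1162261467 = -2324522877.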